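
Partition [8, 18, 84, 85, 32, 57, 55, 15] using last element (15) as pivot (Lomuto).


Pivot: 15
  8 <= 15: advance i (no swap)
Place pivot at 1: [8, 15, 84, 85, 32, 57, 55, 18]

Partitioned: [8, 15, 84, 85, 32, 57, 55, 18]


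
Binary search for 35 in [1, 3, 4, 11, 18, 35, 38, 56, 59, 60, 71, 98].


Step 1: lo=0, hi=11, mid=5, val=35

Found at index 5


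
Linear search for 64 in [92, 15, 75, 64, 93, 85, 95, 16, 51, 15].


i=0: 92!=64
i=1: 15!=64
i=2: 75!=64
i=3: 64==64 found!

Found at 3, 4 comps


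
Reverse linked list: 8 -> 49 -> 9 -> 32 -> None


Step 1: curr=8, set curr.next=prev(None) | reversed so far: 8
Step 2: curr=49, set curr.next=prev(8) | reversed so far: 49 -> 8
Step 3: curr=9, set curr.next=prev(49) | reversed so far: 9 -> 49 -> 8
Step 4: curr=32, set curr.next=prev(9) | reversed so far: 32 -> 9 -> 49 -> 8

32 -> 9 -> 49 -> 8 -> None


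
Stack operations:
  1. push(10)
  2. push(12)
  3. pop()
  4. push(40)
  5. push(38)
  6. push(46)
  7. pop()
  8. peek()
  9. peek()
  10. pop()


push(10) -> [10]
push(12) -> [10, 12]
pop()->12, [10]
push(40) -> [10, 40]
push(38) -> [10, 40, 38]
push(46) -> [10, 40, 38, 46]
pop()->46, [10, 40, 38]
peek()->38
peek()->38
pop()->38, [10, 40]

Final stack: [10, 40]


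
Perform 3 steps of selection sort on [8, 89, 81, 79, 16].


Initial: [8, 89, 81, 79, 16]
Step 1: min=8 at 0
  Swap: [8, 89, 81, 79, 16]
Step 2: min=16 at 4
  Swap: [8, 16, 81, 79, 89]
Step 3: min=79 at 3
  Swap: [8, 16, 79, 81, 89]

After 3 steps: [8, 16, 79, 81, 89]


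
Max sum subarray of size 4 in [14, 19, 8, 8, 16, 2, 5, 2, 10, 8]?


[0:4]: 49
[1:5]: 51
[2:6]: 34
[3:7]: 31
[4:8]: 25
[5:9]: 19
[6:10]: 25

Max: 51 at [1:5]


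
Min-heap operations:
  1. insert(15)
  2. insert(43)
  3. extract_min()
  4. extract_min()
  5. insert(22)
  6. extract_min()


insert(15) -> [15]
insert(43) -> [15, 43]
extract_min()->15, [43]
extract_min()->43, []
insert(22) -> [22]
extract_min()->22, []

Final heap: []


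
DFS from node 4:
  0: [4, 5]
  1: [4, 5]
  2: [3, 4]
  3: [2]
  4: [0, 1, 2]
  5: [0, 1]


Visit 4, push [2, 1, 0]
Visit 0, push [5]
Visit 5, push [1]
Visit 1, push []
Visit 2, push [3]
Visit 3, push []

DFS order: [4, 0, 5, 1, 2, 3]


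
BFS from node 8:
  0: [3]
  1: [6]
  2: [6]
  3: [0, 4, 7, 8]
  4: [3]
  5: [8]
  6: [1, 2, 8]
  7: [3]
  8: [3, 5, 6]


Visit 8, enqueue [3, 5, 6]
Visit 3, enqueue [0, 4, 7]
Visit 5, enqueue []
Visit 6, enqueue [1, 2]
Visit 0, enqueue []
Visit 4, enqueue []
Visit 7, enqueue []
Visit 1, enqueue []
Visit 2, enqueue []

BFS order: [8, 3, 5, 6, 0, 4, 7, 1, 2]


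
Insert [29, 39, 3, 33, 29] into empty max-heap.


Insert 29: [29]
Insert 39: [39, 29]
Insert 3: [39, 29, 3]
Insert 33: [39, 33, 3, 29]
Insert 29: [39, 33, 3, 29, 29]

Final heap: [39, 33, 3, 29, 29]


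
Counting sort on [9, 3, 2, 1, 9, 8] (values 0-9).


Input: [9, 3, 2, 1, 9, 8]
Counts: [0, 1, 1, 1, 0, 0, 0, 0, 1, 2]

Sorted: [1, 2, 3, 8, 9, 9]


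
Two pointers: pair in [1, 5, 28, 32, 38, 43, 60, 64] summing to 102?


lo=0(1)+hi=7(64)=65
lo=1(5)+hi=7(64)=69
lo=2(28)+hi=7(64)=92
lo=3(32)+hi=7(64)=96
lo=4(38)+hi=7(64)=102

Yes: 38+64=102


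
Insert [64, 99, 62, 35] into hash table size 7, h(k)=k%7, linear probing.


Insert 64: h=1 -> slot 1
Insert 99: h=1, 1 probes -> slot 2
Insert 62: h=6 -> slot 6
Insert 35: h=0 -> slot 0

Table: [35, 64, 99, None, None, None, 62]


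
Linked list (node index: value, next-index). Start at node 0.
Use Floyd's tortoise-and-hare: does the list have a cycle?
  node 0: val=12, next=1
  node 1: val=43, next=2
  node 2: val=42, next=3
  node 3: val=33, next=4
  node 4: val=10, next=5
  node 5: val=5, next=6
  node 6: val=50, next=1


Floyd's tortoise (slow, +1) and hare (fast, +2):
  init: slow=0, fast=0
  step 1: slow=1, fast=2
  step 2: slow=2, fast=4
  step 3: slow=3, fast=6
  step 4: slow=4, fast=2
  step 5: slow=5, fast=4
  step 6: slow=6, fast=6
  slow == fast at node 6: cycle detected

Cycle: yes


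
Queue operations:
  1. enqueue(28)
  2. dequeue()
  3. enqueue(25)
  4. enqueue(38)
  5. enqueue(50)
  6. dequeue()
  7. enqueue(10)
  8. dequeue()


enqueue(28) -> [28]
dequeue()->28, []
enqueue(25) -> [25]
enqueue(38) -> [25, 38]
enqueue(50) -> [25, 38, 50]
dequeue()->25, [38, 50]
enqueue(10) -> [38, 50, 10]
dequeue()->38, [50, 10]

Final queue: [50, 10]


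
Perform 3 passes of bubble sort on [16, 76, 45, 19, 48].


Initial: [16, 76, 45, 19, 48]
Pass 1: [16, 45, 19, 48, 76] (3 swaps)
Pass 2: [16, 19, 45, 48, 76] (1 swaps)
Pass 3: [16, 19, 45, 48, 76] (0 swaps)

After 3 passes: [16, 19, 45, 48, 76]


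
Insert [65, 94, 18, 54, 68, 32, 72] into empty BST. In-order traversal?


Insert 65: root
Insert 94: R from 65
Insert 18: L from 65
Insert 54: L from 65 -> R from 18
Insert 68: R from 65 -> L from 94
Insert 32: L from 65 -> R from 18 -> L from 54
Insert 72: R from 65 -> L from 94 -> R from 68

In-order: [18, 32, 54, 65, 68, 72, 94]


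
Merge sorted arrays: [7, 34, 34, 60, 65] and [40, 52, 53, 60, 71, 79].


Take 7 from A
Take 34 from A
Take 34 from A
Take 40 from B
Take 52 from B
Take 53 from B
Take 60 from A
Take 60 from B
Take 65 from A

Merged: [7, 34, 34, 40, 52, 53, 60, 60, 65, 71, 79]


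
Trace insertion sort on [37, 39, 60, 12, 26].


Initial: [37, 39, 60, 12, 26]
Insert 39: [37, 39, 60, 12, 26]
Insert 60: [37, 39, 60, 12, 26]
Insert 12: [12, 37, 39, 60, 26]
Insert 26: [12, 26, 37, 39, 60]

Sorted: [12, 26, 37, 39, 60]


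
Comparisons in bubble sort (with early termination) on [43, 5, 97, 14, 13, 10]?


Algorithm: bubble sort (with early termination)
Input: [43, 5, 97, 14, 13, 10]
Sorted: [5, 10, 13, 14, 43, 97]

15


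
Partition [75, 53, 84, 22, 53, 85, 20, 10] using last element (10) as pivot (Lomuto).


Pivot: 10
Place pivot at 0: [10, 53, 84, 22, 53, 85, 20, 75]

Partitioned: [10, 53, 84, 22, 53, 85, 20, 75]


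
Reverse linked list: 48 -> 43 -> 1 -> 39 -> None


Step 1: curr=48, set curr.next=prev(None) | reversed so far: 48
Step 2: curr=43, set curr.next=prev(48) | reversed so far: 43 -> 48
Step 3: curr=1, set curr.next=prev(43) | reversed so far: 1 -> 43 -> 48
Step 4: curr=39, set curr.next=prev(1) | reversed so far: 39 -> 1 -> 43 -> 48

39 -> 1 -> 43 -> 48 -> None


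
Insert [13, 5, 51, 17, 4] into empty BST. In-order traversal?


Insert 13: root
Insert 5: L from 13
Insert 51: R from 13
Insert 17: R from 13 -> L from 51
Insert 4: L from 13 -> L from 5

In-order: [4, 5, 13, 17, 51]


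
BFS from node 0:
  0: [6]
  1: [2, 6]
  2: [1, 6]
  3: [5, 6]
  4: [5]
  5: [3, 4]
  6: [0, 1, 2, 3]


Visit 0, enqueue [6]
Visit 6, enqueue [1, 2, 3]
Visit 1, enqueue []
Visit 2, enqueue []
Visit 3, enqueue [5]
Visit 5, enqueue [4]
Visit 4, enqueue []

BFS order: [0, 6, 1, 2, 3, 5, 4]


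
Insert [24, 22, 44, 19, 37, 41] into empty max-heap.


Insert 24: [24]
Insert 22: [24, 22]
Insert 44: [44, 22, 24]
Insert 19: [44, 22, 24, 19]
Insert 37: [44, 37, 24, 19, 22]
Insert 41: [44, 37, 41, 19, 22, 24]

Final heap: [44, 37, 41, 19, 22, 24]


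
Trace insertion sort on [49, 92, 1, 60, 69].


Initial: [49, 92, 1, 60, 69]
Insert 92: [49, 92, 1, 60, 69]
Insert 1: [1, 49, 92, 60, 69]
Insert 60: [1, 49, 60, 92, 69]
Insert 69: [1, 49, 60, 69, 92]

Sorted: [1, 49, 60, 69, 92]


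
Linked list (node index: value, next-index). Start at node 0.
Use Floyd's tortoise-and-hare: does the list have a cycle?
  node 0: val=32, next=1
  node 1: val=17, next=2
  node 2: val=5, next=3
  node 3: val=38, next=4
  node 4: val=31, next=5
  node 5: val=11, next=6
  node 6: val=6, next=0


Floyd's tortoise (slow, +1) and hare (fast, +2):
  init: slow=0, fast=0
  step 1: slow=1, fast=2
  step 2: slow=2, fast=4
  step 3: slow=3, fast=6
  step 4: slow=4, fast=1
  step 5: slow=5, fast=3
  step 6: slow=6, fast=5
  step 7: slow=0, fast=0
  slow == fast at node 0: cycle detected

Cycle: yes


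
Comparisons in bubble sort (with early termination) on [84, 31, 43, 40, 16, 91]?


Algorithm: bubble sort (with early termination)
Input: [84, 31, 43, 40, 16, 91]
Sorted: [16, 31, 40, 43, 84, 91]

15


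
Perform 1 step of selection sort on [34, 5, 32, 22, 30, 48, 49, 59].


Initial: [34, 5, 32, 22, 30, 48, 49, 59]
Step 1: min=5 at 1
  Swap: [5, 34, 32, 22, 30, 48, 49, 59]

After 1 step: [5, 34, 32, 22, 30, 48, 49, 59]


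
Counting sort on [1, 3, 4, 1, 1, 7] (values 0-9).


Input: [1, 3, 4, 1, 1, 7]
Counts: [0, 3, 0, 1, 1, 0, 0, 1, 0, 0]

Sorted: [1, 1, 1, 3, 4, 7]


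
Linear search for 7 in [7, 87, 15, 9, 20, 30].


i=0: 7==7 found!

Found at 0, 1 comps


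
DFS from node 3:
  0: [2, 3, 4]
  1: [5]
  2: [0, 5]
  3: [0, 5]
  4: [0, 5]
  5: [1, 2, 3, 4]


Visit 3, push [5, 0]
Visit 0, push [4, 2]
Visit 2, push [5]
Visit 5, push [4, 1]
Visit 1, push []
Visit 4, push []

DFS order: [3, 0, 2, 5, 1, 4]


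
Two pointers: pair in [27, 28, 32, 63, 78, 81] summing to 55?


lo=0(27)+hi=5(81)=108
lo=0(27)+hi=4(78)=105
lo=0(27)+hi=3(63)=90
lo=0(27)+hi=2(32)=59
lo=0(27)+hi=1(28)=55

Yes: 27+28=55


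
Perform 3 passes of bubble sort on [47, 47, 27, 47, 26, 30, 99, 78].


Initial: [47, 47, 27, 47, 26, 30, 99, 78]
Pass 1: [47, 27, 47, 26, 30, 47, 78, 99] (4 swaps)
Pass 2: [27, 47, 26, 30, 47, 47, 78, 99] (3 swaps)
Pass 3: [27, 26, 30, 47, 47, 47, 78, 99] (2 swaps)

After 3 passes: [27, 26, 30, 47, 47, 47, 78, 99]


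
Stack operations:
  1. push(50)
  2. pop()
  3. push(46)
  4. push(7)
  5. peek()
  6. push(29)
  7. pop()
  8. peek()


push(50) -> [50]
pop()->50, []
push(46) -> [46]
push(7) -> [46, 7]
peek()->7
push(29) -> [46, 7, 29]
pop()->29, [46, 7]
peek()->7

Final stack: [46, 7]


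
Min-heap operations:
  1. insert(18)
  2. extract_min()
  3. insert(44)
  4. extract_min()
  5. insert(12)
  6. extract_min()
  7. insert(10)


insert(18) -> [18]
extract_min()->18, []
insert(44) -> [44]
extract_min()->44, []
insert(12) -> [12]
extract_min()->12, []
insert(10) -> [10]

Final heap: [10]


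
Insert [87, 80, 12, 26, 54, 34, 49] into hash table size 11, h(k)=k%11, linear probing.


Insert 87: h=10 -> slot 10
Insert 80: h=3 -> slot 3
Insert 12: h=1 -> slot 1
Insert 26: h=4 -> slot 4
Insert 54: h=10, 1 probes -> slot 0
Insert 34: h=1, 1 probes -> slot 2
Insert 49: h=5 -> slot 5

Table: [54, 12, 34, 80, 26, 49, None, None, None, None, 87]


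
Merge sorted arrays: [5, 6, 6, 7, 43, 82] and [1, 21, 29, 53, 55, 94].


Take 1 from B
Take 5 from A
Take 6 from A
Take 6 from A
Take 7 from A
Take 21 from B
Take 29 from B
Take 43 from A
Take 53 from B
Take 55 from B
Take 82 from A

Merged: [1, 5, 6, 6, 7, 21, 29, 43, 53, 55, 82, 94]


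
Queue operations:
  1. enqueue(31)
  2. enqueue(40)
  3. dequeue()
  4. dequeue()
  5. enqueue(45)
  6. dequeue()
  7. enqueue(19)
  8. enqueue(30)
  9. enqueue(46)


enqueue(31) -> [31]
enqueue(40) -> [31, 40]
dequeue()->31, [40]
dequeue()->40, []
enqueue(45) -> [45]
dequeue()->45, []
enqueue(19) -> [19]
enqueue(30) -> [19, 30]
enqueue(46) -> [19, 30, 46]

Final queue: [19, 30, 46]


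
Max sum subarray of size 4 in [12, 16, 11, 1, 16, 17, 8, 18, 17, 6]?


[0:4]: 40
[1:5]: 44
[2:6]: 45
[3:7]: 42
[4:8]: 59
[5:9]: 60
[6:10]: 49

Max: 60 at [5:9]


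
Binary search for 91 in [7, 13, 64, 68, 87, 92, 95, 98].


Step 1: lo=0, hi=7, mid=3, val=68
Step 2: lo=4, hi=7, mid=5, val=92
Step 3: lo=4, hi=4, mid=4, val=87

Not found


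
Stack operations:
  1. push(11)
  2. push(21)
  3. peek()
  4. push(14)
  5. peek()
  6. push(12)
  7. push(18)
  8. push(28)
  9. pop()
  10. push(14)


push(11) -> [11]
push(21) -> [11, 21]
peek()->21
push(14) -> [11, 21, 14]
peek()->14
push(12) -> [11, 21, 14, 12]
push(18) -> [11, 21, 14, 12, 18]
push(28) -> [11, 21, 14, 12, 18, 28]
pop()->28, [11, 21, 14, 12, 18]
push(14) -> [11, 21, 14, 12, 18, 14]

Final stack: [11, 21, 14, 12, 18, 14]


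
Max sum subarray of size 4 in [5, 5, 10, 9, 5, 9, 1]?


[0:4]: 29
[1:5]: 29
[2:6]: 33
[3:7]: 24

Max: 33 at [2:6]


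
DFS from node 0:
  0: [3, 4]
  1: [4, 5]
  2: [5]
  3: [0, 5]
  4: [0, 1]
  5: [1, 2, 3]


Visit 0, push [4, 3]
Visit 3, push [5]
Visit 5, push [2, 1]
Visit 1, push [4]
Visit 4, push []
Visit 2, push []

DFS order: [0, 3, 5, 1, 4, 2]


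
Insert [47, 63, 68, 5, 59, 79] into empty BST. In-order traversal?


Insert 47: root
Insert 63: R from 47
Insert 68: R from 47 -> R from 63
Insert 5: L from 47
Insert 59: R from 47 -> L from 63
Insert 79: R from 47 -> R from 63 -> R from 68

In-order: [5, 47, 59, 63, 68, 79]


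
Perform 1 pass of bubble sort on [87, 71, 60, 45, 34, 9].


Initial: [87, 71, 60, 45, 34, 9]
Pass 1: [71, 60, 45, 34, 9, 87] (5 swaps)

After 1 pass: [71, 60, 45, 34, 9, 87]


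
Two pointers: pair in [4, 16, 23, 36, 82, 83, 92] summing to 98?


lo=0(4)+hi=6(92)=96
lo=1(16)+hi=6(92)=108
lo=1(16)+hi=5(83)=99
lo=1(16)+hi=4(82)=98

Yes: 16+82=98


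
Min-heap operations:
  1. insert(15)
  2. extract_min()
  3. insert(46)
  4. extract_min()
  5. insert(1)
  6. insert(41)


insert(15) -> [15]
extract_min()->15, []
insert(46) -> [46]
extract_min()->46, []
insert(1) -> [1]
insert(41) -> [1, 41]

Final heap: [1, 41]


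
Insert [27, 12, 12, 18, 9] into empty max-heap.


Insert 27: [27]
Insert 12: [27, 12]
Insert 12: [27, 12, 12]
Insert 18: [27, 18, 12, 12]
Insert 9: [27, 18, 12, 12, 9]

Final heap: [27, 18, 12, 12, 9]


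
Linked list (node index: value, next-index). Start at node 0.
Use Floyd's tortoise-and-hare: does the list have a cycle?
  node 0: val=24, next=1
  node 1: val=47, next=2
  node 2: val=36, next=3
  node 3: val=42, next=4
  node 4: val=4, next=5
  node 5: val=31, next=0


Floyd's tortoise (slow, +1) and hare (fast, +2):
  init: slow=0, fast=0
  step 1: slow=1, fast=2
  step 2: slow=2, fast=4
  step 3: slow=3, fast=0
  step 4: slow=4, fast=2
  step 5: slow=5, fast=4
  step 6: slow=0, fast=0
  slow == fast at node 0: cycle detected

Cycle: yes


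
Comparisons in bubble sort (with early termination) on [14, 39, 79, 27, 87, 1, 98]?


Algorithm: bubble sort (with early termination)
Input: [14, 39, 79, 27, 87, 1, 98]
Sorted: [1, 14, 27, 39, 79, 87, 98]

21


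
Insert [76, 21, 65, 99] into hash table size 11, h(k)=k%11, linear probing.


Insert 76: h=10 -> slot 10
Insert 21: h=10, 1 probes -> slot 0
Insert 65: h=10, 2 probes -> slot 1
Insert 99: h=0, 2 probes -> slot 2

Table: [21, 65, 99, None, None, None, None, None, None, None, 76]


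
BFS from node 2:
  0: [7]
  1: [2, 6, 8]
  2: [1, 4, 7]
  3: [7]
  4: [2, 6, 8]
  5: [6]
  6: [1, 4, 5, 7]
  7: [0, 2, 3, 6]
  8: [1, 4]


Visit 2, enqueue [1, 4, 7]
Visit 1, enqueue [6, 8]
Visit 4, enqueue []
Visit 7, enqueue [0, 3]
Visit 6, enqueue [5]
Visit 8, enqueue []
Visit 0, enqueue []
Visit 3, enqueue []
Visit 5, enqueue []

BFS order: [2, 1, 4, 7, 6, 8, 0, 3, 5]


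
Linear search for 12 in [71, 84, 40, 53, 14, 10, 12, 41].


i=0: 71!=12
i=1: 84!=12
i=2: 40!=12
i=3: 53!=12
i=4: 14!=12
i=5: 10!=12
i=6: 12==12 found!

Found at 6, 7 comps


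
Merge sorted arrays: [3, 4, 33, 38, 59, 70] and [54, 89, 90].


Take 3 from A
Take 4 from A
Take 33 from A
Take 38 from A
Take 54 from B
Take 59 from A
Take 70 from A

Merged: [3, 4, 33, 38, 54, 59, 70, 89, 90]


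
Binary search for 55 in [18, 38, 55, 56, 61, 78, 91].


Step 1: lo=0, hi=6, mid=3, val=56
Step 2: lo=0, hi=2, mid=1, val=38
Step 3: lo=2, hi=2, mid=2, val=55

Found at index 2


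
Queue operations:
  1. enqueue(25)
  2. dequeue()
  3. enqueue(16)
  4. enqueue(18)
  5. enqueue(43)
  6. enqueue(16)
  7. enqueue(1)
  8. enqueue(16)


enqueue(25) -> [25]
dequeue()->25, []
enqueue(16) -> [16]
enqueue(18) -> [16, 18]
enqueue(43) -> [16, 18, 43]
enqueue(16) -> [16, 18, 43, 16]
enqueue(1) -> [16, 18, 43, 16, 1]
enqueue(16) -> [16, 18, 43, 16, 1, 16]

Final queue: [16, 18, 43, 16, 1, 16]


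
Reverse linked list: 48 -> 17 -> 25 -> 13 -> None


Step 1: curr=48, set curr.next=prev(None) | reversed so far: 48
Step 2: curr=17, set curr.next=prev(48) | reversed so far: 17 -> 48
Step 3: curr=25, set curr.next=prev(17) | reversed so far: 25 -> 17 -> 48
Step 4: curr=13, set curr.next=prev(25) | reversed so far: 13 -> 25 -> 17 -> 48

13 -> 25 -> 17 -> 48 -> None


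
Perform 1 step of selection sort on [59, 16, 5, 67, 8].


Initial: [59, 16, 5, 67, 8]
Step 1: min=5 at 2
  Swap: [5, 16, 59, 67, 8]

After 1 step: [5, 16, 59, 67, 8]


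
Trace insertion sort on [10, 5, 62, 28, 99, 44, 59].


Initial: [10, 5, 62, 28, 99, 44, 59]
Insert 5: [5, 10, 62, 28, 99, 44, 59]
Insert 62: [5, 10, 62, 28, 99, 44, 59]
Insert 28: [5, 10, 28, 62, 99, 44, 59]
Insert 99: [5, 10, 28, 62, 99, 44, 59]
Insert 44: [5, 10, 28, 44, 62, 99, 59]
Insert 59: [5, 10, 28, 44, 59, 62, 99]

Sorted: [5, 10, 28, 44, 59, 62, 99]


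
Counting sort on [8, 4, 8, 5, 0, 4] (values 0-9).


Input: [8, 4, 8, 5, 0, 4]
Counts: [1, 0, 0, 0, 2, 1, 0, 0, 2, 0]

Sorted: [0, 4, 4, 5, 8, 8]


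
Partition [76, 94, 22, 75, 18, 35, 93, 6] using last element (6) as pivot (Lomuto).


Pivot: 6
Place pivot at 0: [6, 94, 22, 75, 18, 35, 93, 76]

Partitioned: [6, 94, 22, 75, 18, 35, 93, 76]


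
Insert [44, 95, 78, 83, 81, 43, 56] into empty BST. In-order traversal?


Insert 44: root
Insert 95: R from 44
Insert 78: R from 44 -> L from 95
Insert 83: R from 44 -> L from 95 -> R from 78
Insert 81: R from 44 -> L from 95 -> R from 78 -> L from 83
Insert 43: L from 44
Insert 56: R from 44 -> L from 95 -> L from 78

In-order: [43, 44, 56, 78, 81, 83, 95]


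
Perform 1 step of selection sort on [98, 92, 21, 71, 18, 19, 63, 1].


Initial: [98, 92, 21, 71, 18, 19, 63, 1]
Step 1: min=1 at 7
  Swap: [1, 92, 21, 71, 18, 19, 63, 98]

After 1 step: [1, 92, 21, 71, 18, 19, 63, 98]


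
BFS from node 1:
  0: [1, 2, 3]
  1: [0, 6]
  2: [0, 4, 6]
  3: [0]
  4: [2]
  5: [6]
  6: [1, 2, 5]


Visit 1, enqueue [0, 6]
Visit 0, enqueue [2, 3]
Visit 6, enqueue [5]
Visit 2, enqueue [4]
Visit 3, enqueue []
Visit 5, enqueue []
Visit 4, enqueue []

BFS order: [1, 0, 6, 2, 3, 5, 4]


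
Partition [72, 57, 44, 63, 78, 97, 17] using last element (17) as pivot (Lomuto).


Pivot: 17
Place pivot at 0: [17, 57, 44, 63, 78, 97, 72]

Partitioned: [17, 57, 44, 63, 78, 97, 72]


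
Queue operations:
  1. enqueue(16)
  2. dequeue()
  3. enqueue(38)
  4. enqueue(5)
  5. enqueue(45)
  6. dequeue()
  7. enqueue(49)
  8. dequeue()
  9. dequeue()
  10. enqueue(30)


enqueue(16) -> [16]
dequeue()->16, []
enqueue(38) -> [38]
enqueue(5) -> [38, 5]
enqueue(45) -> [38, 5, 45]
dequeue()->38, [5, 45]
enqueue(49) -> [5, 45, 49]
dequeue()->5, [45, 49]
dequeue()->45, [49]
enqueue(30) -> [49, 30]

Final queue: [49, 30]


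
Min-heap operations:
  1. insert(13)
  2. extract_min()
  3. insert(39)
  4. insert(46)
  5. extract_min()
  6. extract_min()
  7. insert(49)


insert(13) -> [13]
extract_min()->13, []
insert(39) -> [39]
insert(46) -> [39, 46]
extract_min()->39, [46]
extract_min()->46, []
insert(49) -> [49]

Final heap: [49]


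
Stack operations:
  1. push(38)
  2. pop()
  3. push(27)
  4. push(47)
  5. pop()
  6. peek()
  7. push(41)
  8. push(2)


push(38) -> [38]
pop()->38, []
push(27) -> [27]
push(47) -> [27, 47]
pop()->47, [27]
peek()->27
push(41) -> [27, 41]
push(2) -> [27, 41, 2]

Final stack: [27, 41, 2]


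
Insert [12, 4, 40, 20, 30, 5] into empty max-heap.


Insert 12: [12]
Insert 4: [12, 4]
Insert 40: [40, 4, 12]
Insert 20: [40, 20, 12, 4]
Insert 30: [40, 30, 12, 4, 20]
Insert 5: [40, 30, 12, 4, 20, 5]

Final heap: [40, 30, 12, 4, 20, 5]


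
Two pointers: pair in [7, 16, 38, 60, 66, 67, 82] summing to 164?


lo=0(7)+hi=6(82)=89
lo=1(16)+hi=6(82)=98
lo=2(38)+hi=6(82)=120
lo=3(60)+hi=6(82)=142
lo=4(66)+hi=6(82)=148
lo=5(67)+hi=6(82)=149

No pair found


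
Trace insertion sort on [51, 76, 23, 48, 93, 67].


Initial: [51, 76, 23, 48, 93, 67]
Insert 76: [51, 76, 23, 48, 93, 67]
Insert 23: [23, 51, 76, 48, 93, 67]
Insert 48: [23, 48, 51, 76, 93, 67]
Insert 93: [23, 48, 51, 76, 93, 67]
Insert 67: [23, 48, 51, 67, 76, 93]

Sorted: [23, 48, 51, 67, 76, 93]


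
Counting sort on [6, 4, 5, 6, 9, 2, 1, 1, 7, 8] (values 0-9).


Input: [6, 4, 5, 6, 9, 2, 1, 1, 7, 8]
Counts: [0, 2, 1, 0, 1, 1, 2, 1, 1, 1]

Sorted: [1, 1, 2, 4, 5, 6, 6, 7, 8, 9]


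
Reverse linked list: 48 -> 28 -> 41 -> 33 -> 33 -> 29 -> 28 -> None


Step 1: curr=48, set curr.next=prev(None) | reversed so far: 48
Step 2: curr=28, set curr.next=prev(48) | reversed so far: 28 -> 48
Step 3: curr=41, set curr.next=prev(28) | reversed so far: 41 -> 28 -> 48
Step 4: curr=33, set curr.next=prev(41) | reversed so far: 33 -> 41 -> 28 -> 48
Step 5: curr=33, set curr.next=prev(33) | reversed so far: 33 -> 33 -> 41 -> 28 -> 48
Step 6: curr=29, set curr.next=prev(33) | reversed so far: 29 -> 33 -> 33 -> 41 -> 28 -> 48
Step 7: curr=28, set curr.next=prev(29) | reversed so far: 28 -> 29 -> 33 -> 33 -> 41 -> 28 -> 48

28 -> 29 -> 33 -> 33 -> 41 -> 28 -> 48 -> None


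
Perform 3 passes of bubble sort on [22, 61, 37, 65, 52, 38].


Initial: [22, 61, 37, 65, 52, 38]
Pass 1: [22, 37, 61, 52, 38, 65] (3 swaps)
Pass 2: [22, 37, 52, 38, 61, 65] (2 swaps)
Pass 3: [22, 37, 38, 52, 61, 65] (1 swaps)

After 3 passes: [22, 37, 38, 52, 61, 65]


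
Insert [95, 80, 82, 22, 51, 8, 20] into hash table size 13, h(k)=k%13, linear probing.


Insert 95: h=4 -> slot 4
Insert 80: h=2 -> slot 2
Insert 82: h=4, 1 probes -> slot 5
Insert 22: h=9 -> slot 9
Insert 51: h=12 -> slot 12
Insert 8: h=8 -> slot 8
Insert 20: h=7 -> slot 7

Table: [None, None, 80, None, 95, 82, None, 20, 8, 22, None, None, 51]


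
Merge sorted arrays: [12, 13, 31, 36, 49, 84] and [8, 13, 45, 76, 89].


Take 8 from B
Take 12 from A
Take 13 from A
Take 13 from B
Take 31 from A
Take 36 from A
Take 45 from B
Take 49 from A
Take 76 from B
Take 84 from A

Merged: [8, 12, 13, 13, 31, 36, 45, 49, 76, 84, 89]


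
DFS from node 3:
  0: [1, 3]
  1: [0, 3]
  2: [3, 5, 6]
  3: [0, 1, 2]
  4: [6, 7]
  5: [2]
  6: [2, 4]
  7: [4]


Visit 3, push [2, 1, 0]
Visit 0, push [1]
Visit 1, push []
Visit 2, push [6, 5]
Visit 5, push []
Visit 6, push [4]
Visit 4, push [7]
Visit 7, push []

DFS order: [3, 0, 1, 2, 5, 6, 4, 7]


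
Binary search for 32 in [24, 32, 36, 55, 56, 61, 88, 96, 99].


Step 1: lo=0, hi=8, mid=4, val=56
Step 2: lo=0, hi=3, mid=1, val=32

Found at index 1


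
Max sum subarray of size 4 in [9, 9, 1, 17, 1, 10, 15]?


[0:4]: 36
[1:5]: 28
[2:6]: 29
[3:7]: 43

Max: 43 at [3:7]


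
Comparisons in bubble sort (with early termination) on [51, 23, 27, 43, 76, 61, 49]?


Algorithm: bubble sort (with early termination)
Input: [51, 23, 27, 43, 76, 61, 49]
Sorted: [23, 27, 43, 49, 51, 61, 76]

18


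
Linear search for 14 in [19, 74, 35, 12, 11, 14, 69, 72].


i=0: 19!=14
i=1: 74!=14
i=2: 35!=14
i=3: 12!=14
i=4: 11!=14
i=5: 14==14 found!

Found at 5, 6 comps


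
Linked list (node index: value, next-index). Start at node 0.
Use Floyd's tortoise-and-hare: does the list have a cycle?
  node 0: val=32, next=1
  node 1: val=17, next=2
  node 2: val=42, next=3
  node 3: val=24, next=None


Floyd's tortoise (slow, +1) and hare (fast, +2):
  init: slow=0, fast=0
  step 1: slow=1, fast=2
  step 2: fast 2->3->None, no cycle

Cycle: no


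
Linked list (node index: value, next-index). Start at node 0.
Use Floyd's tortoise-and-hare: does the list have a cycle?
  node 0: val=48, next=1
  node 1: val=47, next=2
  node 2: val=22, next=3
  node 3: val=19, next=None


Floyd's tortoise (slow, +1) and hare (fast, +2):
  init: slow=0, fast=0
  step 1: slow=1, fast=2
  step 2: fast 2->3->None, no cycle

Cycle: no


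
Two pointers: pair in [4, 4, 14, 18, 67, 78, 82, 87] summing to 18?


lo=0(4)+hi=7(87)=91
lo=0(4)+hi=6(82)=86
lo=0(4)+hi=5(78)=82
lo=0(4)+hi=4(67)=71
lo=0(4)+hi=3(18)=22
lo=0(4)+hi=2(14)=18

Yes: 4+14=18


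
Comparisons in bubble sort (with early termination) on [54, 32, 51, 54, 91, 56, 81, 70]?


Algorithm: bubble sort (with early termination)
Input: [54, 32, 51, 54, 91, 56, 81, 70]
Sorted: [32, 51, 54, 54, 56, 70, 81, 91]

18


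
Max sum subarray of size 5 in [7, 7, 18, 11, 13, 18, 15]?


[0:5]: 56
[1:6]: 67
[2:7]: 75

Max: 75 at [2:7]


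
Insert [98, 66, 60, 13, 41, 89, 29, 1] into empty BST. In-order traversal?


Insert 98: root
Insert 66: L from 98
Insert 60: L from 98 -> L from 66
Insert 13: L from 98 -> L from 66 -> L from 60
Insert 41: L from 98 -> L from 66 -> L from 60 -> R from 13
Insert 89: L from 98 -> R from 66
Insert 29: L from 98 -> L from 66 -> L from 60 -> R from 13 -> L from 41
Insert 1: L from 98 -> L from 66 -> L from 60 -> L from 13

In-order: [1, 13, 29, 41, 60, 66, 89, 98]


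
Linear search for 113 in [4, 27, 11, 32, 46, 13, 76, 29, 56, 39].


i=0: 4!=113
i=1: 27!=113
i=2: 11!=113
i=3: 32!=113
i=4: 46!=113
i=5: 13!=113
i=6: 76!=113
i=7: 29!=113
i=8: 56!=113
i=9: 39!=113

Not found, 10 comps


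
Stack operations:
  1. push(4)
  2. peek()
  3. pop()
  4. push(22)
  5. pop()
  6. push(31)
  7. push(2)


push(4) -> [4]
peek()->4
pop()->4, []
push(22) -> [22]
pop()->22, []
push(31) -> [31]
push(2) -> [31, 2]

Final stack: [31, 2]


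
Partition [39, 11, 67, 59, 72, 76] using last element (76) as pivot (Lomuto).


Pivot: 76
  39 <= 76: advance i (no swap)
  11 <= 76: advance i (no swap)
  67 <= 76: advance i (no swap)
  59 <= 76: advance i (no swap)
  72 <= 76: advance i (no swap)
Place pivot at 5: [39, 11, 67, 59, 72, 76]

Partitioned: [39, 11, 67, 59, 72, 76]


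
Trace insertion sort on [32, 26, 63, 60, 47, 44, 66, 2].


Initial: [32, 26, 63, 60, 47, 44, 66, 2]
Insert 26: [26, 32, 63, 60, 47, 44, 66, 2]
Insert 63: [26, 32, 63, 60, 47, 44, 66, 2]
Insert 60: [26, 32, 60, 63, 47, 44, 66, 2]
Insert 47: [26, 32, 47, 60, 63, 44, 66, 2]
Insert 44: [26, 32, 44, 47, 60, 63, 66, 2]
Insert 66: [26, 32, 44, 47, 60, 63, 66, 2]
Insert 2: [2, 26, 32, 44, 47, 60, 63, 66]

Sorted: [2, 26, 32, 44, 47, 60, 63, 66]


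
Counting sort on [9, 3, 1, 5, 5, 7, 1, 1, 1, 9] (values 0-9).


Input: [9, 3, 1, 5, 5, 7, 1, 1, 1, 9]
Counts: [0, 4, 0, 1, 0, 2, 0, 1, 0, 2]

Sorted: [1, 1, 1, 1, 3, 5, 5, 7, 9, 9]


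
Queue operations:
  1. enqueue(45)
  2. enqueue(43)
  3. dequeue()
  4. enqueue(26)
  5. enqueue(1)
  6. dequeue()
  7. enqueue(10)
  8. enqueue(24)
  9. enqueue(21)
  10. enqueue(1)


enqueue(45) -> [45]
enqueue(43) -> [45, 43]
dequeue()->45, [43]
enqueue(26) -> [43, 26]
enqueue(1) -> [43, 26, 1]
dequeue()->43, [26, 1]
enqueue(10) -> [26, 1, 10]
enqueue(24) -> [26, 1, 10, 24]
enqueue(21) -> [26, 1, 10, 24, 21]
enqueue(1) -> [26, 1, 10, 24, 21, 1]

Final queue: [26, 1, 10, 24, 21, 1]


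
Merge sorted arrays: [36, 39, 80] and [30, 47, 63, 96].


Take 30 from B
Take 36 from A
Take 39 from A
Take 47 from B
Take 63 from B
Take 80 from A

Merged: [30, 36, 39, 47, 63, 80, 96]


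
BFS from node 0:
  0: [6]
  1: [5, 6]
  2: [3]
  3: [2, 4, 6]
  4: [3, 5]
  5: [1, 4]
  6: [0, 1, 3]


Visit 0, enqueue [6]
Visit 6, enqueue [1, 3]
Visit 1, enqueue [5]
Visit 3, enqueue [2, 4]
Visit 5, enqueue []
Visit 2, enqueue []
Visit 4, enqueue []

BFS order: [0, 6, 1, 3, 5, 2, 4]


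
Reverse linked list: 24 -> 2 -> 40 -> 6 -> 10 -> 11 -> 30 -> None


Step 1: curr=24, set curr.next=prev(None) | reversed so far: 24
Step 2: curr=2, set curr.next=prev(24) | reversed so far: 2 -> 24
Step 3: curr=40, set curr.next=prev(2) | reversed so far: 40 -> 2 -> 24
Step 4: curr=6, set curr.next=prev(40) | reversed so far: 6 -> 40 -> 2 -> 24
Step 5: curr=10, set curr.next=prev(6) | reversed so far: 10 -> 6 -> 40 -> 2 -> 24
Step 6: curr=11, set curr.next=prev(10) | reversed so far: 11 -> 10 -> 6 -> 40 -> 2 -> 24
Step 7: curr=30, set curr.next=prev(11) | reversed so far: 30 -> 11 -> 10 -> 6 -> 40 -> 2 -> 24

30 -> 11 -> 10 -> 6 -> 40 -> 2 -> 24 -> None


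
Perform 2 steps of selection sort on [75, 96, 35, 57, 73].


Initial: [75, 96, 35, 57, 73]
Step 1: min=35 at 2
  Swap: [35, 96, 75, 57, 73]
Step 2: min=57 at 3
  Swap: [35, 57, 75, 96, 73]

After 2 steps: [35, 57, 75, 96, 73]


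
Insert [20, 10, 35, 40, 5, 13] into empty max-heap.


Insert 20: [20]
Insert 10: [20, 10]
Insert 35: [35, 10, 20]
Insert 40: [40, 35, 20, 10]
Insert 5: [40, 35, 20, 10, 5]
Insert 13: [40, 35, 20, 10, 5, 13]

Final heap: [40, 35, 20, 10, 5, 13]


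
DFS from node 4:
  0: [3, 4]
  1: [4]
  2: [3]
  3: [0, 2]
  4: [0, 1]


Visit 4, push [1, 0]
Visit 0, push [3]
Visit 3, push [2]
Visit 2, push []
Visit 1, push []

DFS order: [4, 0, 3, 2, 1]


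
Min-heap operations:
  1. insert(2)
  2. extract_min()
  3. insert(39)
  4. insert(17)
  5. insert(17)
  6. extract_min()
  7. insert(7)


insert(2) -> [2]
extract_min()->2, []
insert(39) -> [39]
insert(17) -> [17, 39]
insert(17) -> [17, 39, 17]
extract_min()->17, [17, 39]
insert(7) -> [7, 39, 17]

Final heap: [7, 39, 17]


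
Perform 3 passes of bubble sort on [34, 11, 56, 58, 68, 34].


Initial: [34, 11, 56, 58, 68, 34]
Pass 1: [11, 34, 56, 58, 34, 68] (2 swaps)
Pass 2: [11, 34, 56, 34, 58, 68] (1 swaps)
Pass 3: [11, 34, 34, 56, 58, 68] (1 swaps)

After 3 passes: [11, 34, 34, 56, 58, 68]


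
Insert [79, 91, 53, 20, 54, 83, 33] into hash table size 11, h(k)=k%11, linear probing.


Insert 79: h=2 -> slot 2
Insert 91: h=3 -> slot 3
Insert 53: h=9 -> slot 9
Insert 20: h=9, 1 probes -> slot 10
Insert 54: h=10, 1 probes -> slot 0
Insert 83: h=6 -> slot 6
Insert 33: h=0, 1 probes -> slot 1

Table: [54, 33, 79, 91, None, None, 83, None, None, 53, 20]


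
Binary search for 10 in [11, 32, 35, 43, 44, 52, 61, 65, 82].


Step 1: lo=0, hi=8, mid=4, val=44
Step 2: lo=0, hi=3, mid=1, val=32
Step 3: lo=0, hi=0, mid=0, val=11

Not found


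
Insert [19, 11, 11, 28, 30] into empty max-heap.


Insert 19: [19]
Insert 11: [19, 11]
Insert 11: [19, 11, 11]
Insert 28: [28, 19, 11, 11]
Insert 30: [30, 28, 11, 11, 19]

Final heap: [30, 28, 11, 11, 19]


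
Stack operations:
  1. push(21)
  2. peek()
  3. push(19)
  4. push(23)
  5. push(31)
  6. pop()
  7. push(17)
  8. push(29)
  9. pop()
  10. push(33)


push(21) -> [21]
peek()->21
push(19) -> [21, 19]
push(23) -> [21, 19, 23]
push(31) -> [21, 19, 23, 31]
pop()->31, [21, 19, 23]
push(17) -> [21, 19, 23, 17]
push(29) -> [21, 19, 23, 17, 29]
pop()->29, [21, 19, 23, 17]
push(33) -> [21, 19, 23, 17, 33]

Final stack: [21, 19, 23, 17, 33]


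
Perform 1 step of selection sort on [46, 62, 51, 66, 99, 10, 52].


Initial: [46, 62, 51, 66, 99, 10, 52]
Step 1: min=10 at 5
  Swap: [10, 62, 51, 66, 99, 46, 52]

After 1 step: [10, 62, 51, 66, 99, 46, 52]


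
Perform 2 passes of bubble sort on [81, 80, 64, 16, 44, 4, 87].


Initial: [81, 80, 64, 16, 44, 4, 87]
Pass 1: [80, 64, 16, 44, 4, 81, 87] (5 swaps)
Pass 2: [64, 16, 44, 4, 80, 81, 87] (4 swaps)

After 2 passes: [64, 16, 44, 4, 80, 81, 87]


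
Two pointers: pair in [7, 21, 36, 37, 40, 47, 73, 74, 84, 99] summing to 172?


lo=0(7)+hi=9(99)=106
lo=1(21)+hi=9(99)=120
lo=2(36)+hi=9(99)=135
lo=3(37)+hi=9(99)=136
lo=4(40)+hi=9(99)=139
lo=5(47)+hi=9(99)=146
lo=6(73)+hi=9(99)=172

Yes: 73+99=172


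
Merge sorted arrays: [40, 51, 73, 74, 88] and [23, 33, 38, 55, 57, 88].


Take 23 from B
Take 33 from B
Take 38 from B
Take 40 from A
Take 51 from A
Take 55 from B
Take 57 from B
Take 73 from A
Take 74 from A
Take 88 from A

Merged: [23, 33, 38, 40, 51, 55, 57, 73, 74, 88, 88]


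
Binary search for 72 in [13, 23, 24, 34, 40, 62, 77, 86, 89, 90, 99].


Step 1: lo=0, hi=10, mid=5, val=62
Step 2: lo=6, hi=10, mid=8, val=89
Step 3: lo=6, hi=7, mid=6, val=77

Not found


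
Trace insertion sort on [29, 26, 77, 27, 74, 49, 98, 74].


Initial: [29, 26, 77, 27, 74, 49, 98, 74]
Insert 26: [26, 29, 77, 27, 74, 49, 98, 74]
Insert 77: [26, 29, 77, 27, 74, 49, 98, 74]
Insert 27: [26, 27, 29, 77, 74, 49, 98, 74]
Insert 74: [26, 27, 29, 74, 77, 49, 98, 74]
Insert 49: [26, 27, 29, 49, 74, 77, 98, 74]
Insert 98: [26, 27, 29, 49, 74, 77, 98, 74]
Insert 74: [26, 27, 29, 49, 74, 74, 77, 98]

Sorted: [26, 27, 29, 49, 74, 74, 77, 98]


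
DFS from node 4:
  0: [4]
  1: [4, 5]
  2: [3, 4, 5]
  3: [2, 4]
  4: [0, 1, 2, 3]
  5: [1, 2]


Visit 4, push [3, 2, 1, 0]
Visit 0, push []
Visit 1, push [5]
Visit 5, push [2]
Visit 2, push [3]
Visit 3, push []

DFS order: [4, 0, 1, 5, 2, 3]


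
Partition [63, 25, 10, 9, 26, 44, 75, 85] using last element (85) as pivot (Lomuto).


Pivot: 85
  63 <= 85: advance i (no swap)
  25 <= 85: advance i (no swap)
  10 <= 85: advance i (no swap)
  9 <= 85: advance i (no swap)
  26 <= 85: advance i (no swap)
  44 <= 85: advance i (no swap)
  75 <= 85: advance i (no swap)
Place pivot at 7: [63, 25, 10, 9, 26, 44, 75, 85]

Partitioned: [63, 25, 10, 9, 26, 44, 75, 85]


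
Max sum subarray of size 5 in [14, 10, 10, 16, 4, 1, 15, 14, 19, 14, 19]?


[0:5]: 54
[1:6]: 41
[2:7]: 46
[3:8]: 50
[4:9]: 53
[5:10]: 63
[6:11]: 81

Max: 81 at [6:11]


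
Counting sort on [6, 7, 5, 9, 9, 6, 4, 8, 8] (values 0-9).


Input: [6, 7, 5, 9, 9, 6, 4, 8, 8]
Counts: [0, 0, 0, 0, 1, 1, 2, 1, 2, 2]

Sorted: [4, 5, 6, 6, 7, 8, 8, 9, 9]


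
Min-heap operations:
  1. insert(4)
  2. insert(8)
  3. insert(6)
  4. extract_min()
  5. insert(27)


insert(4) -> [4]
insert(8) -> [4, 8]
insert(6) -> [4, 8, 6]
extract_min()->4, [6, 8]
insert(27) -> [6, 8, 27]

Final heap: [6, 8, 27]


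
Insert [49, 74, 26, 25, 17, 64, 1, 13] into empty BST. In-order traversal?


Insert 49: root
Insert 74: R from 49
Insert 26: L from 49
Insert 25: L from 49 -> L from 26
Insert 17: L from 49 -> L from 26 -> L from 25
Insert 64: R from 49 -> L from 74
Insert 1: L from 49 -> L from 26 -> L from 25 -> L from 17
Insert 13: L from 49 -> L from 26 -> L from 25 -> L from 17 -> R from 1

In-order: [1, 13, 17, 25, 26, 49, 64, 74]


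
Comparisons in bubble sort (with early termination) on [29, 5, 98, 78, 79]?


Algorithm: bubble sort (with early termination)
Input: [29, 5, 98, 78, 79]
Sorted: [5, 29, 78, 79, 98]

7


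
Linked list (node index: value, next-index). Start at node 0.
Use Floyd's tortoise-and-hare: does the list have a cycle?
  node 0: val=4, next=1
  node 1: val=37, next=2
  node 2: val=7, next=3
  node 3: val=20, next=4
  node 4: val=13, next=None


Floyd's tortoise (slow, +1) and hare (fast, +2):
  init: slow=0, fast=0
  step 1: slow=1, fast=2
  step 2: slow=2, fast=4
  step 3: fast -> None, no cycle

Cycle: no


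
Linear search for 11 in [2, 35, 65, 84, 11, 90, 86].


i=0: 2!=11
i=1: 35!=11
i=2: 65!=11
i=3: 84!=11
i=4: 11==11 found!

Found at 4, 5 comps


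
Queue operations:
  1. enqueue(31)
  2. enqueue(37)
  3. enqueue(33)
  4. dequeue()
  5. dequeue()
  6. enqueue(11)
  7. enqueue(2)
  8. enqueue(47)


enqueue(31) -> [31]
enqueue(37) -> [31, 37]
enqueue(33) -> [31, 37, 33]
dequeue()->31, [37, 33]
dequeue()->37, [33]
enqueue(11) -> [33, 11]
enqueue(2) -> [33, 11, 2]
enqueue(47) -> [33, 11, 2, 47]

Final queue: [33, 11, 2, 47]


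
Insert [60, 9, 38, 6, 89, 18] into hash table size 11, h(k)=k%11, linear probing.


Insert 60: h=5 -> slot 5
Insert 9: h=9 -> slot 9
Insert 38: h=5, 1 probes -> slot 6
Insert 6: h=6, 1 probes -> slot 7
Insert 89: h=1 -> slot 1
Insert 18: h=7, 1 probes -> slot 8

Table: [None, 89, None, None, None, 60, 38, 6, 18, 9, None]


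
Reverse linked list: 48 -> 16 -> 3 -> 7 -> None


Step 1: curr=48, set curr.next=prev(None) | reversed so far: 48
Step 2: curr=16, set curr.next=prev(48) | reversed so far: 16 -> 48
Step 3: curr=3, set curr.next=prev(16) | reversed so far: 3 -> 16 -> 48
Step 4: curr=7, set curr.next=prev(3) | reversed so far: 7 -> 3 -> 16 -> 48

7 -> 3 -> 16 -> 48 -> None


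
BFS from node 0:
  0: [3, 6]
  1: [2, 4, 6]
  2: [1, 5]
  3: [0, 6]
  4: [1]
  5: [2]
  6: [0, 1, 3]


Visit 0, enqueue [3, 6]
Visit 3, enqueue []
Visit 6, enqueue [1]
Visit 1, enqueue [2, 4]
Visit 2, enqueue [5]
Visit 4, enqueue []
Visit 5, enqueue []

BFS order: [0, 3, 6, 1, 2, 4, 5]


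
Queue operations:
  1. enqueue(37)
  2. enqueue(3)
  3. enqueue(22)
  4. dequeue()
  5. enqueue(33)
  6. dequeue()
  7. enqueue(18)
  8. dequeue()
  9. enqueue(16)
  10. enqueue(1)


enqueue(37) -> [37]
enqueue(3) -> [37, 3]
enqueue(22) -> [37, 3, 22]
dequeue()->37, [3, 22]
enqueue(33) -> [3, 22, 33]
dequeue()->3, [22, 33]
enqueue(18) -> [22, 33, 18]
dequeue()->22, [33, 18]
enqueue(16) -> [33, 18, 16]
enqueue(1) -> [33, 18, 16, 1]

Final queue: [33, 18, 16, 1]


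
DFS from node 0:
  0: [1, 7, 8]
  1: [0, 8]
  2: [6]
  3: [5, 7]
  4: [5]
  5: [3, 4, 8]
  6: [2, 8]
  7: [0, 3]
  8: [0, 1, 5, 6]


Visit 0, push [8, 7, 1]
Visit 1, push [8]
Visit 8, push [6, 5]
Visit 5, push [4, 3]
Visit 3, push [7]
Visit 7, push []
Visit 4, push []
Visit 6, push [2]
Visit 2, push []

DFS order: [0, 1, 8, 5, 3, 7, 4, 6, 2]


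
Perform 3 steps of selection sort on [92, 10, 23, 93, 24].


Initial: [92, 10, 23, 93, 24]
Step 1: min=10 at 1
  Swap: [10, 92, 23, 93, 24]
Step 2: min=23 at 2
  Swap: [10, 23, 92, 93, 24]
Step 3: min=24 at 4
  Swap: [10, 23, 24, 93, 92]

After 3 steps: [10, 23, 24, 93, 92]


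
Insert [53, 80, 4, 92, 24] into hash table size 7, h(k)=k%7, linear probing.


Insert 53: h=4 -> slot 4
Insert 80: h=3 -> slot 3
Insert 4: h=4, 1 probes -> slot 5
Insert 92: h=1 -> slot 1
Insert 24: h=3, 3 probes -> slot 6

Table: [None, 92, None, 80, 53, 4, 24]


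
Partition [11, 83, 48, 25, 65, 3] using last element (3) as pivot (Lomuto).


Pivot: 3
Place pivot at 0: [3, 83, 48, 25, 65, 11]

Partitioned: [3, 83, 48, 25, 65, 11]


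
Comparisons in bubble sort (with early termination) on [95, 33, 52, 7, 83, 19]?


Algorithm: bubble sort (with early termination)
Input: [95, 33, 52, 7, 83, 19]
Sorted: [7, 19, 33, 52, 83, 95]

15


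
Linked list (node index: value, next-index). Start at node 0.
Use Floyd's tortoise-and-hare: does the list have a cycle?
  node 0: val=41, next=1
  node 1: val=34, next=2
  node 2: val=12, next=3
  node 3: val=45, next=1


Floyd's tortoise (slow, +1) and hare (fast, +2):
  init: slow=0, fast=0
  step 1: slow=1, fast=2
  step 2: slow=2, fast=1
  step 3: slow=3, fast=3
  slow == fast at node 3: cycle detected

Cycle: yes


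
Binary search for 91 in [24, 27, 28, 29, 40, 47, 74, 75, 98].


Step 1: lo=0, hi=8, mid=4, val=40
Step 2: lo=5, hi=8, mid=6, val=74
Step 3: lo=7, hi=8, mid=7, val=75
Step 4: lo=8, hi=8, mid=8, val=98

Not found


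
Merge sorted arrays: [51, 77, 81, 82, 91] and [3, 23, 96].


Take 3 from B
Take 23 from B
Take 51 from A
Take 77 from A
Take 81 from A
Take 82 from A
Take 91 from A

Merged: [3, 23, 51, 77, 81, 82, 91, 96]


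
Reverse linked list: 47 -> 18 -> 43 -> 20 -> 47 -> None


Step 1: curr=47, set curr.next=prev(None) | reversed so far: 47
Step 2: curr=18, set curr.next=prev(47) | reversed so far: 18 -> 47
Step 3: curr=43, set curr.next=prev(18) | reversed so far: 43 -> 18 -> 47
Step 4: curr=20, set curr.next=prev(43) | reversed so far: 20 -> 43 -> 18 -> 47
Step 5: curr=47, set curr.next=prev(20) | reversed so far: 47 -> 20 -> 43 -> 18 -> 47

47 -> 20 -> 43 -> 18 -> 47 -> None


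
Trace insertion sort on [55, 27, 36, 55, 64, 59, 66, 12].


Initial: [55, 27, 36, 55, 64, 59, 66, 12]
Insert 27: [27, 55, 36, 55, 64, 59, 66, 12]
Insert 36: [27, 36, 55, 55, 64, 59, 66, 12]
Insert 55: [27, 36, 55, 55, 64, 59, 66, 12]
Insert 64: [27, 36, 55, 55, 64, 59, 66, 12]
Insert 59: [27, 36, 55, 55, 59, 64, 66, 12]
Insert 66: [27, 36, 55, 55, 59, 64, 66, 12]
Insert 12: [12, 27, 36, 55, 55, 59, 64, 66]

Sorted: [12, 27, 36, 55, 55, 59, 64, 66]


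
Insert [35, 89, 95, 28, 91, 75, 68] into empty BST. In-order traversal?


Insert 35: root
Insert 89: R from 35
Insert 95: R from 35 -> R from 89
Insert 28: L from 35
Insert 91: R from 35 -> R from 89 -> L from 95
Insert 75: R from 35 -> L from 89
Insert 68: R from 35 -> L from 89 -> L from 75

In-order: [28, 35, 68, 75, 89, 91, 95]


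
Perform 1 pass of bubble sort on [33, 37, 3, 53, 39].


Initial: [33, 37, 3, 53, 39]
Pass 1: [33, 3, 37, 39, 53] (2 swaps)

After 1 pass: [33, 3, 37, 39, 53]


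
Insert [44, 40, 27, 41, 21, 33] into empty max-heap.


Insert 44: [44]
Insert 40: [44, 40]
Insert 27: [44, 40, 27]
Insert 41: [44, 41, 27, 40]
Insert 21: [44, 41, 27, 40, 21]
Insert 33: [44, 41, 33, 40, 21, 27]

Final heap: [44, 41, 33, 40, 21, 27]
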